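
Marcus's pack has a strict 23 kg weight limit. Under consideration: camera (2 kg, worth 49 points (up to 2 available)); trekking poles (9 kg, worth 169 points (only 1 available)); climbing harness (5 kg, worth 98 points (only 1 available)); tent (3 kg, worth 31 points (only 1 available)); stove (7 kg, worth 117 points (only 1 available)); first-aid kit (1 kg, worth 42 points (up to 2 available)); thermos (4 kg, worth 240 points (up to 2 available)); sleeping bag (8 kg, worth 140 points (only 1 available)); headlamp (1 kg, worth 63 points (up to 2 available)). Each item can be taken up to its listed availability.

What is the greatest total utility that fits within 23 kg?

908

Filling by ratio: 2×camera + climbing harness + 2×first-aid kit + 2×thermos + 2×headlamp for 886, with 2 kg left unused.
Replace camera and climbing harness with trekking poles: the trade gains 22 net, giving 908 at 23 kg.
No other feasible combination exceeds 908.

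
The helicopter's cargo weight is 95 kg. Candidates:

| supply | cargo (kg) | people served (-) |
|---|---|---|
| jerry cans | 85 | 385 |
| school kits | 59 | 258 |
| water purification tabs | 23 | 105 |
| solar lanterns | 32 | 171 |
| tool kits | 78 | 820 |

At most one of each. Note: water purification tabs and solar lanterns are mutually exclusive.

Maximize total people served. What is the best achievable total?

Ranking by ratio (people served/kg): tool kits 10.51, solar lanterns 5.34, water purification tabs 4.57, jerry cans 4.53.
The ratio ordering already packs tightly: tool kits, 78 kg, 820.
An exhaustive check of the 32 subsets confirms 820.

820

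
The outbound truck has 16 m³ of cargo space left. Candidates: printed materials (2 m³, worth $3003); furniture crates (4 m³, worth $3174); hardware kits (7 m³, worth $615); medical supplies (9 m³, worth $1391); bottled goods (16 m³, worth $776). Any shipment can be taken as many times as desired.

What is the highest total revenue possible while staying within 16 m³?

24024

The ratio ordering already packs tightly: 8×printed materials, 16 m³, 24024.
That's the maximum — no swap from here does better than 24024.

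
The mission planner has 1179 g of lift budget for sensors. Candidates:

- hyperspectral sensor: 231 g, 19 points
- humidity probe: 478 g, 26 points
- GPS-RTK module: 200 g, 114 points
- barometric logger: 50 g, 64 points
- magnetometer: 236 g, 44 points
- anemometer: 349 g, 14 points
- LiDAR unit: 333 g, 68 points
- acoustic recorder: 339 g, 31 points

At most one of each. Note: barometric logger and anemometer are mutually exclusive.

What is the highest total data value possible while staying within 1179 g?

Best packing: GPS-RTK module + barometric logger + magnetometer + LiDAR unit + acoustic recorder — 1158 g, 321 total.
An exhaustive check of the 256 subsets confirms 321.

321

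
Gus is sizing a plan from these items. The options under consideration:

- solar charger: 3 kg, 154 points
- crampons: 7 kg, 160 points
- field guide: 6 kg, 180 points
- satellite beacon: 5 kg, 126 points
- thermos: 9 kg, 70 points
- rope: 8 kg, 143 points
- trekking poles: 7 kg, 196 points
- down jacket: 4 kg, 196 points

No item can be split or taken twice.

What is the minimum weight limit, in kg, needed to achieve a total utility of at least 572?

17

Minimise kg subject to total utility ≥ 572.
field guide + trekking poles + down jacket: 572 utility at 17 kg.
No combination under 17 kg hits 572.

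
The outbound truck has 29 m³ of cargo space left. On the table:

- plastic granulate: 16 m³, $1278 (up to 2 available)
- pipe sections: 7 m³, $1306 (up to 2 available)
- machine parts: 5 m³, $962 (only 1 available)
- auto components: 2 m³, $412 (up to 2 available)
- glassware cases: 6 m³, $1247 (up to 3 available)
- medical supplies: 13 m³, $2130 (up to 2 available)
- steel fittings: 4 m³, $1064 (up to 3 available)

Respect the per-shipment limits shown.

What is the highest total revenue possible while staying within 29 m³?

6648

Greedy by ratio would take 2×auto components + 2×glassware cases + 3×steel fittings: 28 m³ used, total 6510.
Dropping 2×auto components frees 4 m³; slotting in machine parts (5 m³) lifts the total to 6648 at 29 m³.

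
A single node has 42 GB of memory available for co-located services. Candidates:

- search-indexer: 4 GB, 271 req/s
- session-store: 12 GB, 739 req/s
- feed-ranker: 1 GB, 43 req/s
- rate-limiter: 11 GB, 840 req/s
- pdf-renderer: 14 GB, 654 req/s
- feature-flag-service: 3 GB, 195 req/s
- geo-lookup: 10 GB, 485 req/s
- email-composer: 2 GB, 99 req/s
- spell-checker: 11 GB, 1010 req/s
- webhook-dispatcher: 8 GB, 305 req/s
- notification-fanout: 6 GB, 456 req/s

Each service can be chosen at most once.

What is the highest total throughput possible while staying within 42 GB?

3144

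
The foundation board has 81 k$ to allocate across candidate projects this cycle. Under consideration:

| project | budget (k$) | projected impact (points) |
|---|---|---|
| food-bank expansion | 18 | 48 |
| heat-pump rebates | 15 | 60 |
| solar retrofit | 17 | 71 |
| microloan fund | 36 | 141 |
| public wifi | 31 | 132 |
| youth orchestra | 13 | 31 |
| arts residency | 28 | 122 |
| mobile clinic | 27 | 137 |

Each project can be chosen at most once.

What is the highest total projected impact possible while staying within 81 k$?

349

Ranking by ratio (projected impact/k$): mobile clinic 5.07, arts residency 4.36, public wifi 4.26, solar retrofit 4.18.
The ratio heuristic lands on solar retrofit + arts residency + mobile clinic (330) but leaves 9 k$ idle.
Dropping arts residency frees 28 k$; slotting in microloan fund (36 k$) lifts the total to 349 at 80 k$.
The spare 1 k$ is too small for any remaining project, and no exchange beats 349.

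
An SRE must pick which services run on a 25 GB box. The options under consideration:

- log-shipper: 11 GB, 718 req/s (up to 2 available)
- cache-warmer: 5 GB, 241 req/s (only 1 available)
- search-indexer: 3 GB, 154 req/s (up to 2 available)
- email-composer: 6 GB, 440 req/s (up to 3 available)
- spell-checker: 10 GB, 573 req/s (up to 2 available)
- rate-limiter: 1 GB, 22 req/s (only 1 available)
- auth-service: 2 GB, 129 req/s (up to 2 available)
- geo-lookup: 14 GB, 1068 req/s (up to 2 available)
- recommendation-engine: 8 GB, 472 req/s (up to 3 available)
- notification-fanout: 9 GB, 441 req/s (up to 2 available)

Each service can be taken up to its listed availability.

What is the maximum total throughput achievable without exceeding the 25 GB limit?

1791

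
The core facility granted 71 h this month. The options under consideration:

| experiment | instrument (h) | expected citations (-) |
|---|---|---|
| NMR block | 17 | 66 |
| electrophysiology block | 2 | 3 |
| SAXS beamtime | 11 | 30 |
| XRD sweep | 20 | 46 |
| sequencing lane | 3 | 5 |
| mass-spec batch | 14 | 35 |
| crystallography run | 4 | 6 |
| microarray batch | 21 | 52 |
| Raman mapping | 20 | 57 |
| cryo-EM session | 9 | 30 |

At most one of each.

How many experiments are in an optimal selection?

The maximum expected citations within 71 h is 218.
One optimal bundle: NMR block + SAXS beamtime + mass-spec batch + Raman mapping + cryo-EM session (71 h).
Any selection reaching 218 contains exactly 5 experiments.

5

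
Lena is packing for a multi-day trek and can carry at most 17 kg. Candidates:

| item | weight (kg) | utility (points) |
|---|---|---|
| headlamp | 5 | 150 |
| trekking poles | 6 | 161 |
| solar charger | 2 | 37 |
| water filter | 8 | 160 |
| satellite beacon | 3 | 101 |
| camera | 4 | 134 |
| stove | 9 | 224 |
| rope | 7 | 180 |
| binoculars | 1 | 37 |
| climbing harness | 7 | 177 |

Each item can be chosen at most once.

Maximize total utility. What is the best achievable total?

A density-first pass picks headlamp + solar charger + satellite beacon + camera + binoculars — 459 at 15 kg.
Dropping solar charger and satellite beacon frees 5 kg; slotting in rope (7 kg) lifts the total to 501 at 17 kg.
No other feasible combination exceeds 501.

501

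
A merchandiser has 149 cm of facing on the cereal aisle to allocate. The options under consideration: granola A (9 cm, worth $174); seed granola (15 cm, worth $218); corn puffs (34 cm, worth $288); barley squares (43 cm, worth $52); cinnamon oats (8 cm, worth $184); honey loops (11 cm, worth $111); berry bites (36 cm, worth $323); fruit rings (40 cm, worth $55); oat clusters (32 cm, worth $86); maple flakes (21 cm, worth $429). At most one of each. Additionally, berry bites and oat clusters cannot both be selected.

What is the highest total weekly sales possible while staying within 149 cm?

Density check — cinnamon oats 23.00, maple flakes 20.43, granola A 19.33, seed granola 14.53 are the best per cm.
Taking granola A + seed granola + corn puffs + cinnamon oats + honey loops + berry bites + maple flakes: 134 cm used, 1727 in weekly sales.
The closest alternative, granola A + seed granola + corn puffs + cinnamon oats + berry bites + maple flakes, reaches only 1616.

1727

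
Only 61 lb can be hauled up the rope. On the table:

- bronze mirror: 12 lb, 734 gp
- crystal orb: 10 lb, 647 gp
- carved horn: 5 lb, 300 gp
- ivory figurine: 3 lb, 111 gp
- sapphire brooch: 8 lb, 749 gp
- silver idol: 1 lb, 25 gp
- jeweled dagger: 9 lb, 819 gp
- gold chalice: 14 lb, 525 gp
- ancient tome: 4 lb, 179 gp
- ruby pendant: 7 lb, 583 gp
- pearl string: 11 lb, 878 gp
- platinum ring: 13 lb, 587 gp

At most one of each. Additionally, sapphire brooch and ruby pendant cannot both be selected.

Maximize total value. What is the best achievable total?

Best packing: bronze mirror + crystal orb + carved horn + sapphire brooch + silver idol + jeweled dagger + ancient tome + pearl string — 60 lb, 4331 total.
Runner-up bronze mirror + crystal orb + carved horn + sapphire brooch + jeweled dagger + ancient tome + pearl string tops out at 4306.

4331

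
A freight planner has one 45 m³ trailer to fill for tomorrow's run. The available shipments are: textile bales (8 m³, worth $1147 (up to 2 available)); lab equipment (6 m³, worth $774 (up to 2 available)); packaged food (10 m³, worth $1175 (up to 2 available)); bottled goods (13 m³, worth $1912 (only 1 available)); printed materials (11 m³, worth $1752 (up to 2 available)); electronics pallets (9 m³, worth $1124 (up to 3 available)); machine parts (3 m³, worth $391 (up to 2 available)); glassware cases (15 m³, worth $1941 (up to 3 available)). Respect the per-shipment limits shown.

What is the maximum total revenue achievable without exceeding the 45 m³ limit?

6592

A density-first pass picks textile bales + bottled goods + 2×printed materials — 6563 at 43 m³.
Dropping bottled goods frees 13 m³; slotting in glassware cases (15 m³) lifts the total to 6592 at 45 m³.
Nothing else within 45 m³ beats 6592.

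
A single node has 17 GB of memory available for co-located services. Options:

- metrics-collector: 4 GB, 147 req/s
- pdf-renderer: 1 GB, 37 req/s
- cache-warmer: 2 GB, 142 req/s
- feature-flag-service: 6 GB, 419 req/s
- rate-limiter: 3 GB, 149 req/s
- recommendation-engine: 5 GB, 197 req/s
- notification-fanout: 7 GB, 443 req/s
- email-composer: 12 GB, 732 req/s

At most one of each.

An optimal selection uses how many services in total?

4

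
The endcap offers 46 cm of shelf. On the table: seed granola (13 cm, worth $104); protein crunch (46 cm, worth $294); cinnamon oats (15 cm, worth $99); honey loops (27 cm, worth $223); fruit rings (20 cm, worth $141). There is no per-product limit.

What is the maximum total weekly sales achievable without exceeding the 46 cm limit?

Ranking by ratio (weekly sales/cm): honey loops 8.26, seed granola 8.00, fruit rings 7.05.
The ratio heuristic lands on seed granola + honey loops (327) but leaves 6 cm idle.
The 27 cm tied up in honey loops is better spent on seed granola + fruit rings — total rises to 349 (46 cm).
Nothing else within 46 cm beats 349.

349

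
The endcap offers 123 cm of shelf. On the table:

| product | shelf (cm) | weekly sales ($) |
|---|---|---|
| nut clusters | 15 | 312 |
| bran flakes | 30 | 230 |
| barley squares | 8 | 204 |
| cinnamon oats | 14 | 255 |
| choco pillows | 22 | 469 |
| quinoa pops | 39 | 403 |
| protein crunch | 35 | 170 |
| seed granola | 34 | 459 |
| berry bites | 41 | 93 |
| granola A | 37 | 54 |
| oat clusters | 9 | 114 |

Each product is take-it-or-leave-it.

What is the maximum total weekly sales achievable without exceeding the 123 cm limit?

Greedy by ratio would take nut clusters + barley squares + cinnamon oats + choco pillows + seed granola + oat clusters: 102 cm used, total 1813.
The 9 cm tied up in oat clusters is better spent on bran flakes — total rises to 1929 (123 cm).
Next best is nut clusters + barley squares + choco pillows + quinoa pops + seed granola at 1847 (118 cm) — short by 82.

1929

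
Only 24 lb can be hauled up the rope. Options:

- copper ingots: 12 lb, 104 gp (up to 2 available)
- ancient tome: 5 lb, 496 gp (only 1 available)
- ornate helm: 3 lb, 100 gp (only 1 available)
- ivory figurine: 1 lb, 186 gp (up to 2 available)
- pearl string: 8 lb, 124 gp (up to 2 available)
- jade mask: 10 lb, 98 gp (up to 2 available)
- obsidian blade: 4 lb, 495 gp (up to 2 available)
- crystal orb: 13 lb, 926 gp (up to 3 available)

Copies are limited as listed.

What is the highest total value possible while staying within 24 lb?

2289

Greedy by ratio would take ancient tome + ornate helm + 2×ivory figurine + 2×obsidian blade: 18 lb used, total 1958.
Replace ornate helm and obsidian blade with crystal orb: the trade gains 331 net, giving 2289 at 24 lb.
That's the maximum — no swap from here does better than 2289.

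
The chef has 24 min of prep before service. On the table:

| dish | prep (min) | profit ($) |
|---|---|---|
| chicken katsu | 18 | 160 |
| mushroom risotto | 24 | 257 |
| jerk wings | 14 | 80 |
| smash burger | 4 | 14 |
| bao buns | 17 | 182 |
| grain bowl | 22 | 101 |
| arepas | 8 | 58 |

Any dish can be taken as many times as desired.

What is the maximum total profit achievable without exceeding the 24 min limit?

257

The ratio ordering already packs tightly: mushroom risotto, 24 min, 257.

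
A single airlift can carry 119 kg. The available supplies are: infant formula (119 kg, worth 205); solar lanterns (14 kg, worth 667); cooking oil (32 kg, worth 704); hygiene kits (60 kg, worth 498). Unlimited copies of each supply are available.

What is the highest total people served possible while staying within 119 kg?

5336

8×solar lanterns uses 112 of the 119 kg and totals 5336.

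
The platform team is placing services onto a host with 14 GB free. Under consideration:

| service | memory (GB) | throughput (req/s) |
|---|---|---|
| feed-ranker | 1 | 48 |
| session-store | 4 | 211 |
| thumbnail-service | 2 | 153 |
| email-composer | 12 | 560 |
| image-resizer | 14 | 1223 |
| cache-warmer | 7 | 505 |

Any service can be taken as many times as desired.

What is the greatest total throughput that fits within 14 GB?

1223

Ranking by ratio (throughput/GB): image-resizer 87.36, thumbnail-service 76.50, cache-warmer 72.14.
Best packing: image-resizer — 14 GB, 1223 total.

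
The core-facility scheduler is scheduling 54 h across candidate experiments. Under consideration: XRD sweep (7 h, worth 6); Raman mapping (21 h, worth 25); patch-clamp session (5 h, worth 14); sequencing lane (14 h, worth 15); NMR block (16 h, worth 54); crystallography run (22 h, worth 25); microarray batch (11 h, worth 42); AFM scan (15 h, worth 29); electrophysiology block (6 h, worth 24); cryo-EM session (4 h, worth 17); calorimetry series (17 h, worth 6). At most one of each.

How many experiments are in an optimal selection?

5

The maximum expected citations within 54 h is 166.
For example NMR block + microarray batch + AFM scan + electrophysiology block + cryo-EM session achieves it, using 52 h.
Any selection reaching 166 contains exactly 5 experiments.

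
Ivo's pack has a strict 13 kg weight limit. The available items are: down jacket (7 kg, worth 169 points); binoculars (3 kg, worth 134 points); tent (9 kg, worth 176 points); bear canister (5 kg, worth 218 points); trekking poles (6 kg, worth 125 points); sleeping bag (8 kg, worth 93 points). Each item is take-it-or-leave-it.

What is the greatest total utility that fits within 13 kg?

Density check — binoculars 44.67, bear canister 43.60, down jacket 24.14 are the best per kg.
Taking the top-ratio items first gives binoculars + bear canister for 352 (8 kg).
Dropping binoculars frees 3 kg; slotting in down jacket (7 kg) lifts the total to 387 at 12 kg.
Next best is binoculars + bear canister at 352 (8 kg) — short by 35.

387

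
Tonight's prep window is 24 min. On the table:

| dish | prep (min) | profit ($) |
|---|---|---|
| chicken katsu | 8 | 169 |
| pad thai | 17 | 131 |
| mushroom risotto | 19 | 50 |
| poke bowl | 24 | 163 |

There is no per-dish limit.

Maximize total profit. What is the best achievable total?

Best packing: 3×chicken katsu — 24 min, 507 total.
Every other selection either busts 24 min or fails to beat 507.

507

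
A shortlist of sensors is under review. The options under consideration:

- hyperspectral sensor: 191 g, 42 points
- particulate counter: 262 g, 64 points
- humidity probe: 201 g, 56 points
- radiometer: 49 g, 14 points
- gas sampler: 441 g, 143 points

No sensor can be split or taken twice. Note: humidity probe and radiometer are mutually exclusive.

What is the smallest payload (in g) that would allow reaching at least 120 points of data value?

441

Need the lightest bundle worth ≥ 120.
Taking gas sampler gives 143 (≥ 120) for 441 g.
Any bundle with less than 441 g falls short of 120.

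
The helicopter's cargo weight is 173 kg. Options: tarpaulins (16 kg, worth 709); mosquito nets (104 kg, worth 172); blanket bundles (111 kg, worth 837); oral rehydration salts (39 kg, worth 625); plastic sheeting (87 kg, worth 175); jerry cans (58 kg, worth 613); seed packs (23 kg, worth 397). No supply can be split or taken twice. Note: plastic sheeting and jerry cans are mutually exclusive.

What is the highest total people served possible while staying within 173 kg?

Tarpaulins + oral rehydration salts + jerry cans + seed packs uses 136 of the 173 kg and totals 2344.

2344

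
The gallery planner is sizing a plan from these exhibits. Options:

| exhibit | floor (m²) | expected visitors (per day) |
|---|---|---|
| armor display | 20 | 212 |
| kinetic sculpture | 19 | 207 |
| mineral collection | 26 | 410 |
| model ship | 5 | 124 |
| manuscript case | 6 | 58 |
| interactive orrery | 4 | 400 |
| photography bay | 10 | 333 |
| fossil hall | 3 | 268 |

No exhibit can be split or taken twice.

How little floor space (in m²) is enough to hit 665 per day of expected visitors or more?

Look for the lowest-floor combination reaching 665.
Taking interactive orrery + fossil hall gives 668 (≥ 665) for 7 m².
No combination under 7 m² hits 665.

7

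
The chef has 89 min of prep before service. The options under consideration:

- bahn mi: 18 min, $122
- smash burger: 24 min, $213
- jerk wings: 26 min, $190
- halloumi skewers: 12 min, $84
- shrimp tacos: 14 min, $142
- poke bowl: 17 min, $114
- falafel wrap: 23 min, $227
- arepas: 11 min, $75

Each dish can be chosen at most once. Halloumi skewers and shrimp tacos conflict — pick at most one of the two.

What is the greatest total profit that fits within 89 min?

Density check — shrimp tacos 10.14, falafel wrap 9.87, smash burger 8.88 are the best per min.
Taking smash burger + jerk wings + shrimp tacos + falafel wrap: 87 min used, 772 in profit.
The closest alternative, smash burger + shrimp tacos + poke bowl + falafel wrap + arepas, reaches only 771.

772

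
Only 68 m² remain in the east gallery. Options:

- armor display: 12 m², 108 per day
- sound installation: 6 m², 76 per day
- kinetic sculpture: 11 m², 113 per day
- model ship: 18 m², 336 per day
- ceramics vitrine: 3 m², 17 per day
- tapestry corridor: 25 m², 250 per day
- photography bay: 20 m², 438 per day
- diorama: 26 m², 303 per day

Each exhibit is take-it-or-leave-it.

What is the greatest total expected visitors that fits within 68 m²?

1094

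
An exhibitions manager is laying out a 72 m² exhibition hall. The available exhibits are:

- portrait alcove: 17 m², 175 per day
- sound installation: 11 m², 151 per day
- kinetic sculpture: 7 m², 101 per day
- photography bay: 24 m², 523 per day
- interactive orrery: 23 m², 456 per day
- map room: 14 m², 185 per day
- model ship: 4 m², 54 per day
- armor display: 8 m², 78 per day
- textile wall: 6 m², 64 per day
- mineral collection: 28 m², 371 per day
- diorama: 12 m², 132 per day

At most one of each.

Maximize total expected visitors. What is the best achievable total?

1319

A density-first pass picks sound installation + kinetic sculpture + photography bay + interactive orrery + model ship — 1285 at 69 m².
Replace sound installation with map room: the trade gains 34 net, giving 1319 at 72 m².
The closest alternative, sound installation + photography bay + interactive orrery + map room, reaches only 1315.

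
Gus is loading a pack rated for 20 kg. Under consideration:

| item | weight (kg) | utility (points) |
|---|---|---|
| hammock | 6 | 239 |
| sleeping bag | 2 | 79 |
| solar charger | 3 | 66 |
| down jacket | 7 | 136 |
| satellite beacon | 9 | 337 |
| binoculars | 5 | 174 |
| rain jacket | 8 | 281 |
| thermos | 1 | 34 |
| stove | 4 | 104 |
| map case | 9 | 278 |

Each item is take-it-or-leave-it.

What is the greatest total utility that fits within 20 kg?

A density-first pass picks hammock + sleeping bag + satellite beacon + thermos — 689 at 18 kg.
The 3 kg tied up in sleeping bag and thermos is better spent on binoculars — total rises to 750 (20 kg).

750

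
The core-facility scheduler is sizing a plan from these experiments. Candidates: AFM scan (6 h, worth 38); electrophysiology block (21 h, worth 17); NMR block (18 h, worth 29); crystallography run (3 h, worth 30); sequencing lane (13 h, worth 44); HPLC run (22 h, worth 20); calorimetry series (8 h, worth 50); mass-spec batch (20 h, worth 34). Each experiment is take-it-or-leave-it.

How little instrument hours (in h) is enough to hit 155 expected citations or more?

30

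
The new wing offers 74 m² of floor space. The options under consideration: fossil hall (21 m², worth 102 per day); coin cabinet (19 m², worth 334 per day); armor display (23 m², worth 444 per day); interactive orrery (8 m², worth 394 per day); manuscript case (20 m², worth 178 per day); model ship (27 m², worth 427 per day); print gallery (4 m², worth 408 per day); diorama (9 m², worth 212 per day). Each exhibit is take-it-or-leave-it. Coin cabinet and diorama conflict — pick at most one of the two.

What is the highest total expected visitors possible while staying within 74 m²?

1885

Density check — print gallery 102.00, interactive orrery 49.25, diorama 23.56, armor display 19.30 are the best per m².
Taking armor display + interactive orrery + model ship + print gallery + diorama: 71 m² used, 1885 in expected visitors.
Runner-up coin cabinet + armor display + interactive orrery + manuscript case + print gallery tops out at 1758.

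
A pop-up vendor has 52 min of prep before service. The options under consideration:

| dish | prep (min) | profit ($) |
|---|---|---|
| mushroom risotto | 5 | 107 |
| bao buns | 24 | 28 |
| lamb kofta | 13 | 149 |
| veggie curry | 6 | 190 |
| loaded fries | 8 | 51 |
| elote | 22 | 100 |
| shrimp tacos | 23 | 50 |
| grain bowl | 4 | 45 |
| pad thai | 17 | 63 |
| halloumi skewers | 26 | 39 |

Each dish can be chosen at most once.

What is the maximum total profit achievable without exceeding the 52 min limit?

A density-first pass picks mushroom risotto + lamb kofta + veggie curry + loaded fries + grain bowl — 542 at 36 min.
Dropping loaded fries frees 8 min; slotting in elote (22 min) lifts the total to 591 at 50 min.
The closest alternative, mushroom risotto + lamb kofta + veggie curry + loaded fries + pad thai, reaches only 560.

591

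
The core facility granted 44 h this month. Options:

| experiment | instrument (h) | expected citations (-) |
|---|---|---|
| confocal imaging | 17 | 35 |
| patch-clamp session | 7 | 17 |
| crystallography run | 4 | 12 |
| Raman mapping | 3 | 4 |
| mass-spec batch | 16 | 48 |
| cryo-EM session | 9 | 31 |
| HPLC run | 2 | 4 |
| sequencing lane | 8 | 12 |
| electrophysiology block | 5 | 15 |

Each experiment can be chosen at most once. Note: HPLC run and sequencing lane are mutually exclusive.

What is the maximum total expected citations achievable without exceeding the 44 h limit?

127

Taking patch-clamp session + crystallography run + Raman mapping + mass-spec batch + cryo-EM session + electrophysiology block: 44 h used, 127 in expected citations.
Patch-clamp session + crystallography run + mass-spec batch + cryo-EM session + HPLC run + electrophysiology block matches that 127 at 43 h; no feasible combination exceeds it.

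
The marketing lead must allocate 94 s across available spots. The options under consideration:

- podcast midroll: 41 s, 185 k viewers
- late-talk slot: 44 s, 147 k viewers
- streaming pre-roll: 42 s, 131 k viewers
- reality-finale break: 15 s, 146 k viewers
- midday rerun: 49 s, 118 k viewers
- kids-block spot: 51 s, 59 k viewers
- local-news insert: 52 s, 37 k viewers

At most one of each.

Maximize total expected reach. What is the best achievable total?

332

Ranking by ratio (expected reach/s): reality-finale break 9.73, podcast midroll 4.51, late-talk slot 3.34, streaming pre-roll 3.12.
Greedy by ratio would take podcast midroll + reality-finale break: 56 s used, total 331.
Dropping reality-finale break frees 15 s; slotting in late-talk slot (44 s) lifts the total to 332 at 85 s.
The closest alternative, podcast midroll + reality-finale break, reaches only 331.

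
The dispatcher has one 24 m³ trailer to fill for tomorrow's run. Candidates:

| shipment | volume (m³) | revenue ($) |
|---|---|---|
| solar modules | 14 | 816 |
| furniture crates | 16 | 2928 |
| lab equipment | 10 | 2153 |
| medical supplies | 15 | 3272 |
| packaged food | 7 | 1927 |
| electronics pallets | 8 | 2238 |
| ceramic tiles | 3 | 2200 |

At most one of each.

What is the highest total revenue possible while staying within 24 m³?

6591

Filling by ratio: packaged food + electronics pallets + ceramic tiles for 6365, with 6 m³ left unused.
The 7 m³ tied up in packaged food is better spent on lab equipment — total rises to 6591 (21 m³).
Next best is packaged food + electronics pallets + ceramic tiles at 6365 (18 m³) — short by 226.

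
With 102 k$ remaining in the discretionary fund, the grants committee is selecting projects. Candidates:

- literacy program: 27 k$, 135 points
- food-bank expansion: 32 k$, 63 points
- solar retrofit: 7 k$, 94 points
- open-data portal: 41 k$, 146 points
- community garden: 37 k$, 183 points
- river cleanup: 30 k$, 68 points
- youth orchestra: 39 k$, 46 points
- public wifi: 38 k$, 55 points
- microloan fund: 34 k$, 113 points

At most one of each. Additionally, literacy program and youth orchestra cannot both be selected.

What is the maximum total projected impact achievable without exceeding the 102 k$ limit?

480

Ranking by ratio (projected impact/k$): solar retrofit 13.43, literacy program 5.00, community garden 4.95, open-data portal 3.56.
Literacy program + solar retrofit + community garden + river cleanup uses 101 of the 102 k$ and totals 480.
Next best is literacy program + community garden + microloan fund at 431 (98 k$) — short by 49.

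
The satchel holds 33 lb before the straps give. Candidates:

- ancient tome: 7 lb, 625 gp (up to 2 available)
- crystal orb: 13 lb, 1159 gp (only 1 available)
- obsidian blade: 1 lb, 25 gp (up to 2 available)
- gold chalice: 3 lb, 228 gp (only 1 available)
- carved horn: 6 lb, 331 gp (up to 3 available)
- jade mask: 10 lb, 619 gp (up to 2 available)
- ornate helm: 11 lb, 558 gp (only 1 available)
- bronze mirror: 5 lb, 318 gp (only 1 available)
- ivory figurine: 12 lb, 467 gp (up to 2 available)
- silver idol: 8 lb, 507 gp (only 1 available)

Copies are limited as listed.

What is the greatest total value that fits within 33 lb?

Taking the top-ratio items first gives 2×ancient tome + crystal orb + 2×obsidian blade + gold chalice for 2687 (32 lb).
The 4 lb tied up in obsidian blade and gold chalice is better spent on bronze mirror — total rises to 2752 (33 lb).
Nothing else within 33 lb beats 2752.

2752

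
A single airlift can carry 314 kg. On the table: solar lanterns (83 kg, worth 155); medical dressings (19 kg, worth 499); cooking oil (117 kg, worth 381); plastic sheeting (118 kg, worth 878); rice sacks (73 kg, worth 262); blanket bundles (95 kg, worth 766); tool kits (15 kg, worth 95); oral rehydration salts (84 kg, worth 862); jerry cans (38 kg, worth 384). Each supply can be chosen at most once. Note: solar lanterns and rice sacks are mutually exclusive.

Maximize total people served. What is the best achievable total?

Density check — medical dressings 26.26, oral rehydration salts 10.26, jerry cans 10.11, blanket bundles 8.06 are the best per kg.
A density-first pass picks medical dressings + blanket bundles + tool kits + oral rehydration salts + jerry cans — 2606 at 251 kg.
Dropping tool kits frees 15 kg; slotting in rice sacks (73 kg) lifts the total to 2773 at 309 kg.
An exhaustive check of the 512 subsets confirms 2773.

2773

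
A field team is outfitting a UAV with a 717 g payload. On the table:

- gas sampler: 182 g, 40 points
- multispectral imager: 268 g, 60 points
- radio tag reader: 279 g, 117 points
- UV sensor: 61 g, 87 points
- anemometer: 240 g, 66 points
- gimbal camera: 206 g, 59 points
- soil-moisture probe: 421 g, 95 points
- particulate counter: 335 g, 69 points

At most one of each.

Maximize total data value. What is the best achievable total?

Ranking by ratio (data value/g): UV sensor 1.43, radio tag reader 0.42, gimbal camera 0.29.
Filling by ratio: radio tag reader + UV sensor + gimbal camera for 263, with 171 g left unused.
Dropping gimbal camera frees 206 g; slotting in particulate counter (335 g) lifts the total to 273 at 675 g.

273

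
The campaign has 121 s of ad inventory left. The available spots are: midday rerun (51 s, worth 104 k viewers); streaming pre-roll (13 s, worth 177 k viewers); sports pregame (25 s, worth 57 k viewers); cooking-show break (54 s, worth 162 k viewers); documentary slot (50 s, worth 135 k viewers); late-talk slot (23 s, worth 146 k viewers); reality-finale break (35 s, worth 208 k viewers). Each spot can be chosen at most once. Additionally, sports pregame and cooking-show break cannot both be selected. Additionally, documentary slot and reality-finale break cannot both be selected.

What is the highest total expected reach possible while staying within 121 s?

588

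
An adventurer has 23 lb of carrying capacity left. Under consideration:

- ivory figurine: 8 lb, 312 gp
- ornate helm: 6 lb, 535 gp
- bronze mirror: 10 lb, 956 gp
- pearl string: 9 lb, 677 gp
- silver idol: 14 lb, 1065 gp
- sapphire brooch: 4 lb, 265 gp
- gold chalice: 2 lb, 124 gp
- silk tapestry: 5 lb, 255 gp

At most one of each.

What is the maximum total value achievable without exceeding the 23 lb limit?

Greedy by ratio would take ornate helm + bronze mirror + sapphire brooch + gold chalice: 22 lb used, total 1880.
The 8 lb tied up in ornate helm and gold chalice is better spent on pearl string — total rises to 1898 (23 lb).
That's the maximum — no swap from here does better than 1898.

1898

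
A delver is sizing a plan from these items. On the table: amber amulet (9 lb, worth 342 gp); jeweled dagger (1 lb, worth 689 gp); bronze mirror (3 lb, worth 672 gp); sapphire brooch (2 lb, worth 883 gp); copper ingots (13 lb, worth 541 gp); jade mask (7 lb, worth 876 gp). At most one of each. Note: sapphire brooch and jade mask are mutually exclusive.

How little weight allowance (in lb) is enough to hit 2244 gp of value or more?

Minimise lb subject to total value ≥ 2244.
jeweled dagger + bronze mirror + sapphire brooch reaches 2244 using 6 lb.
Any bundle with less than 6 lb falls short of 2244.

6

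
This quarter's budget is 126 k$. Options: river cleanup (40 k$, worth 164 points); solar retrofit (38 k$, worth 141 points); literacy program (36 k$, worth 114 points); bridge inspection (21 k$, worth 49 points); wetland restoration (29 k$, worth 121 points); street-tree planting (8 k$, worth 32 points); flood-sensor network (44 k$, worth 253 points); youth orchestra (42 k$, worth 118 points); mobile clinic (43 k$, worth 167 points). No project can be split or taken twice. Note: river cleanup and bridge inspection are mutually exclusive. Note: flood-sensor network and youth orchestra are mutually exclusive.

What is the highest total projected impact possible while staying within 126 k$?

Density check — flood-sensor network 5.75, wetland restoration 4.17, river cleanup 4.10, street-tree planting 4.00 are the best per k$.
The ratio heuristic lands on river cleanup + wetland restoration + street-tree planting + flood-sensor network (570) but leaves 5 k$ idle.
The 40 k$ tied up in river cleanup is better spent on mobile clinic — total rises to 573 (124 k$).
Next best is river cleanup + wetland restoration + street-tree planting + flood-sensor network at 570 (121 k$) — short by 3.

573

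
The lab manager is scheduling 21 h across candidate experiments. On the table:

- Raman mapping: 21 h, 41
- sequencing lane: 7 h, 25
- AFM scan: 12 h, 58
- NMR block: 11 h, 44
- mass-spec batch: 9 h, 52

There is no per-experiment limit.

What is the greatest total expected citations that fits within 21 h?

110

Greedy by ratio would take 2×mass-spec batch: 18 h used, total 104.
Dropping mass-spec batch frees 9 h; slotting in AFM scan (12 h) lifts the total to 110 at 21 h.
No other feasible combination exceeds 110.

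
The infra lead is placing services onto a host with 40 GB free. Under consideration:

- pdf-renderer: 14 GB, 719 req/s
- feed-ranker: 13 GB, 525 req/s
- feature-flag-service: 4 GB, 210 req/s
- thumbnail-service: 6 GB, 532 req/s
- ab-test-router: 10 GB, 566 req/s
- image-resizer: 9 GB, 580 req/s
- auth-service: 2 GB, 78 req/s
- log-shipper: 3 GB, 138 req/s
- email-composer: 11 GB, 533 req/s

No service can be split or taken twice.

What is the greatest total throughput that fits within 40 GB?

2421

Density check — thumbnail-service 88.67, image-resizer 64.44, ab-test-router 56.60, feature-flag-service 52.50 are the best per GB.
Feature-flag-service + thumbnail-service + ab-test-router + image-resizer + email-composer uses 40 of the 40 GB and totals 2421.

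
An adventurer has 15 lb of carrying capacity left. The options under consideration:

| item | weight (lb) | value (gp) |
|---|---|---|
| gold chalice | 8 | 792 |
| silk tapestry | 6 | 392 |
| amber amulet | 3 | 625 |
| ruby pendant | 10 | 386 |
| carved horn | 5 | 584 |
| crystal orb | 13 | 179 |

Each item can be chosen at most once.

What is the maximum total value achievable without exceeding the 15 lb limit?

1601

Ranking by ratio (value/lb): amber amulet 208.33, carved horn 116.80, gold chalice 99.00, silk tapestry 65.33.
Silk tapestry + amber amulet + carved horn uses 14 of the 15 lb and totals 1601.
Runner-up gold chalice + amber amulet tops out at 1417.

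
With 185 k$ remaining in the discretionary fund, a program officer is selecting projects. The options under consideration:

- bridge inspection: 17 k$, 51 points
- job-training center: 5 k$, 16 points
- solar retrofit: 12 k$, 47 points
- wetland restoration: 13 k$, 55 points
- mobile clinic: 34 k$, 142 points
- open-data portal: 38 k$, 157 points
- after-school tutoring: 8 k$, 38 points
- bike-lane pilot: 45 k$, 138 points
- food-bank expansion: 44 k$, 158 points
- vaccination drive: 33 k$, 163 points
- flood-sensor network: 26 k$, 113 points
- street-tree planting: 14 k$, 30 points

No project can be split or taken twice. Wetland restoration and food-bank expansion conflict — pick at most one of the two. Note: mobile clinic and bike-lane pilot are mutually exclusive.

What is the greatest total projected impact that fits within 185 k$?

By projected impact per k$: vaccination drive 4.94, after-school tutoring 4.75, flood-sensor network 4.35, wetland restoration 4.23 lead.
Filling by ratio: job-training center + solar retrofit + wetland restoration + mobile clinic + open-data portal + after-school tutoring + vaccination drive + flood-sensor network + street-tree planting for 761, with 2 k$ left unused.
Reworking the packing: mobile clinic + open-data portal + after-school tutoring + food-bank expansion + vaccination drive + flood-sensor network uses 183 k$ and improves the total to 771.
The closest alternative, bridge inspection + solar retrofit + wetland restoration + mobile clinic + open-data portal + after-school tutoring + vaccination drive + flood-sensor network, reaches only 766.

771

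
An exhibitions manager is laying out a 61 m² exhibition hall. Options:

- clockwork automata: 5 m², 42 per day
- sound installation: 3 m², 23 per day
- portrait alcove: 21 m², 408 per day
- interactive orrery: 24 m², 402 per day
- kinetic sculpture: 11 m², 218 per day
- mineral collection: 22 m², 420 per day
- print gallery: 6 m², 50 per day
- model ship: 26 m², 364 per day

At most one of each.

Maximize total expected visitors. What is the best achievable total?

Greedy by ratio would take clockwork automata + portrait alcove + kinetic sculpture + mineral collection: 59 m² used, total 1088.
The 5 m² tied up in clockwork automata is better spent on print gallery — total rises to 1096 (60 m²).
That's the maximum — no swap from here does better than 1096.

1096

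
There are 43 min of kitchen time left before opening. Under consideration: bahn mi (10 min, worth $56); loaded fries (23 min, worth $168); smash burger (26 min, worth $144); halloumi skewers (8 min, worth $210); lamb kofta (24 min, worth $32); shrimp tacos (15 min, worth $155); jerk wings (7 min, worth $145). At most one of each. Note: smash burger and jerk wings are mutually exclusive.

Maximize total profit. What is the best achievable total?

566

Taking bahn mi + halloumi skewers + shrimp tacos + jerk wings: 40 min used, 566 in profit.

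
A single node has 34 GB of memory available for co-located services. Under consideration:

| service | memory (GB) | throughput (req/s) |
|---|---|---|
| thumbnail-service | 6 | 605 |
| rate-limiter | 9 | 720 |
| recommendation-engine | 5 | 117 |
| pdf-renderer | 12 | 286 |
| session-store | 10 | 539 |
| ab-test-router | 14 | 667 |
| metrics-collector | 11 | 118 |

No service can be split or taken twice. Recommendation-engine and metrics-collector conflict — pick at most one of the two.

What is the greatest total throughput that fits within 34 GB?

The ratio heuristic lands on thumbnail-service + rate-limiter + recommendation-engine + session-store (1981) but leaves 4 GB idle.
The 10 GB tied up in session-store is better spent on ab-test-router — total rises to 2109 (34 GB).
No other feasible combination exceeds 2109.

2109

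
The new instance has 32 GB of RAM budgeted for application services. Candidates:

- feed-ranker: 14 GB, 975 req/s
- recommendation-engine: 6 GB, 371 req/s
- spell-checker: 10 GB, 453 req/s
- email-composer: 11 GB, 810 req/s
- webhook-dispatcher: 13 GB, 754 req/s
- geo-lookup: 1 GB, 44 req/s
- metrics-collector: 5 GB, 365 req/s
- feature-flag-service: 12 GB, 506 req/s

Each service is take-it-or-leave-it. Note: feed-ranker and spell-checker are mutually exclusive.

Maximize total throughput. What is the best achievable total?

2200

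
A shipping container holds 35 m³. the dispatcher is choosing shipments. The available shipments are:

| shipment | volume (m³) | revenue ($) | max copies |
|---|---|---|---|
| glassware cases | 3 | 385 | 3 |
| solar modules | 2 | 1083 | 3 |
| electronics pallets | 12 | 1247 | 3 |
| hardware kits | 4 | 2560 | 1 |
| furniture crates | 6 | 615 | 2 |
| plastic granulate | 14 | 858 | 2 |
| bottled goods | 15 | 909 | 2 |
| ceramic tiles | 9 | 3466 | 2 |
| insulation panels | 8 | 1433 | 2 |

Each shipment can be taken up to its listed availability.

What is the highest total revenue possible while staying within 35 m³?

Ranking by ratio (revenue/m³): hardware kits 640.00, solar modules 541.50, ceramic tiles 385.11.
Best packing: 2×glassware cases + 3×solar modules + hardware kits + 2×ceramic tiles — 34 m³, 13511 total.

13511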